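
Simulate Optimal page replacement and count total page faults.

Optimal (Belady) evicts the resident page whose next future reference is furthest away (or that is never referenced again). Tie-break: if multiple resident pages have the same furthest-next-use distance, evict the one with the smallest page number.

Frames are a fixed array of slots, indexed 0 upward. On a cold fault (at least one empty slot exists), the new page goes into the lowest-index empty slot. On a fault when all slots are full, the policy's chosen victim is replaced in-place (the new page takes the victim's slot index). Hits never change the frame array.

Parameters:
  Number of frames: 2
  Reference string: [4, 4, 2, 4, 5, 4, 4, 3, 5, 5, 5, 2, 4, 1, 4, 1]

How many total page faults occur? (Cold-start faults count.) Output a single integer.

Answer: 7

Derivation:
Step 0: ref 4 → FAULT, frames=[4,-]
Step 1: ref 4 → HIT, frames=[4,-]
Step 2: ref 2 → FAULT, frames=[4,2]
Step 3: ref 4 → HIT, frames=[4,2]
Step 4: ref 5 → FAULT (evict 2), frames=[4,5]
Step 5: ref 4 → HIT, frames=[4,5]
Step 6: ref 4 → HIT, frames=[4,5]
Step 7: ref 3 → FAULT (evict 4), frames=[3,5]
Step 8: ref 5 → HIT, frames=[3,5]
Step 9: ref 5 → HIT, frames=[3,5]
Step 10: ref 5 → HIT, frames=[3,5]
Step 11: ref 2 → FAULT (evict 3), frames=[2,5]
Step 12: ref 4 → FAULT (evict 2), frames=[4,5]
Step 13: ref 1 → FAULT (evict 5), frames=[4,1]
Step 14: ref 4 → HIT, frames=[4,1]
Step 15: ref 1 → HIT, frames=[4,1]
Total faults: 7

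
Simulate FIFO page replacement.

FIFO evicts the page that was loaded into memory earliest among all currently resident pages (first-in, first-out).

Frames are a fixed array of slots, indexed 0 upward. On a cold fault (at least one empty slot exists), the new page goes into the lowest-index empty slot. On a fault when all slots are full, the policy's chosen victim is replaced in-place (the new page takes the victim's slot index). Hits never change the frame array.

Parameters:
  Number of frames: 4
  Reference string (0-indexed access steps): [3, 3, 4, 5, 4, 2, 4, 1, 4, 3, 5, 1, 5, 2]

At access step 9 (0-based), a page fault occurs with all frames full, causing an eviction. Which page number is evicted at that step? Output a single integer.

Answer: 4

Derivation:
Step 0: ref 3 -> FAULT, frames=[3,-,-,-]
Step 1: ref 3 -> HIT, frames=[3,-,-,-]
Step 2: ref 4 -> FAULT, frames=[3,4,-,-]
Step 3: ref 5 -> FAULT, frames=[3,4,5,-]
Step 4: ref 4 -> HIT, frames=[3,4,5,-]
Step 5: ref 2 -> FAULT, frames=[3,4,5,2]
Step 6: ref 4 -> HIT, frames=[3,4,5,2]
Step 7: ref 1 -> FAULT, evict 3, frames=[1,4,5,2]
Step 8: ref 4 -> HIT, frames=[1,4,5,2]
Step 9: ref 3 -> FAULT, evict 4, frames=[1,3,5,2]
At step 9: evicted page 4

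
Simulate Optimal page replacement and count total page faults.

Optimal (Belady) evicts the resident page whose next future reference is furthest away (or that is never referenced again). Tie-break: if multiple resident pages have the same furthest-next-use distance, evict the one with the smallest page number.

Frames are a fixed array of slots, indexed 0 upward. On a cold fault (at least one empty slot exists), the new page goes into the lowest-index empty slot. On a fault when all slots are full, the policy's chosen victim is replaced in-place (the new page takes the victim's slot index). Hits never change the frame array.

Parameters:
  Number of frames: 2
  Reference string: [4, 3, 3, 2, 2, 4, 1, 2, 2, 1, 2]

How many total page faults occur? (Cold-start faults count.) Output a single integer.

Answer: 4

Derivation:
Step 0: ref 4 → FAULT, frames=[4,-]
Step 1: ref 3 → FAULT, frames=[4,3]
Step 2: ref 3 → HIT, frames=[4,3]
Step 3: ref 2 → FAULT (evict 3), frames=[4,2]
Step 4: ref 2 → HIT, frames=[4,2]
Step 5: ref 4 → HIT, frames=[4,2]
Step 6: ref 1 → FAULT (evict 4), frames=[1,2]
Step 7: ref 2 → HIT, frames=[1,2]
Step 8: ref 2 → HIT, frames=[1,2]
Step 9: ref 1 → HIT, frames=[1,2]
Step 10: ref 2 → HIT, frames=[1,2]
Total faults: 4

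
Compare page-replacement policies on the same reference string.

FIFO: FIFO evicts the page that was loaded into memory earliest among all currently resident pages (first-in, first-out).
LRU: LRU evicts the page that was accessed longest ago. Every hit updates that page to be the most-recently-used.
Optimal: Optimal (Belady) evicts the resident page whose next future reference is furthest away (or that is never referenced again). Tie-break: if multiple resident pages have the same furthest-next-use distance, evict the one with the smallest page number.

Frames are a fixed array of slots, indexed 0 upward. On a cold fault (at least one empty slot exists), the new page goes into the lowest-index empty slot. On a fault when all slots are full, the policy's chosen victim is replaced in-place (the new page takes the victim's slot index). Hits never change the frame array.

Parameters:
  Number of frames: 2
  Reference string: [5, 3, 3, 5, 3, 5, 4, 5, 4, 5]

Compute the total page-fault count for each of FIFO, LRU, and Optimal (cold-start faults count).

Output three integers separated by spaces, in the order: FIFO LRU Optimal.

Answer: 4 3 3

Derivation:
--- FIFO ---
  step 0: ref 5 -> FAULT, frames=[5,-] (faults so far: 1)
  step 1: ref 3 -> FAULT, frames=[5,3] (faults so far: 2)
  step 2: ref 3 -> HIT, frames=[5,3] (faults so far: 2)
  step 3: ref 5 -> HIT, frames=[5,3] (faults so far: 2)
  step 4: ref 3 -> HIT, frames=[5,3] (faults so far: 2)
  step 5: ref 5 -> HIT, frames=[5,3] (faults so far: 2)
  step 6: ref 4 -> FAULT, evict 5, frames=[4,3] (faults so far: 3)
  step 7: ref 5 -> FAULT, evict 3, frames=[4,5] (faults so far: 4)
  step 8: ref 4 -> HIT, frames=[4,5] (faults so far: 4)
  step 9: ref 5 -> HIT, frames=[4,5] (faults so far: 4)
  FIFO total faults: 4
--- LRU ---
  step 0: ref 5 -> FAULT, frames=[5,-] (faults so far: 1)
  step 1: ref 3 -> FAULT, frames=[5,3] (faults so far: 2)
  step 2: ref 3 -> HIT, frames=[5,3] (faults so far: 2)
  step 3: ref 5 -> HIT, frames=[5,3] (faults so far: 2)
  step 4: ref 3 -> HIT, frames=[5,3] (faults so far: 2)
  step 5: ref 5 -> HIT, frames=[5,3] (faults so far: 2)
  step 6: ref 4 -> FAULT, evict 3, frames=[5,4] (faults so far: 3)
  step 7: ref 5 -> HIT, frames=[5,4] (faults so far: 3)
  step 8: ref 4 -> HIT, frames=[5,4] (faults so far: 3)
  step 9: ref 5 -> HIT, frames=[5,4] (faults so far: 3)
  LRU total faults: 3
--- Optimal ---
  step 0: ref 5 -> FAULT, frames=[5,-] (faults so far: 1)
  step 1: ref 3 -> FAULT, frames=[5,3] (faults so far: 2)
  step 2: ref 3 -> HIT, frames=[5,3] (faults so far: 2)
  step 3: ref 5 -> HIT, frames=[5,3] (faults so far: 2)
  step 4: ref 3 -> HIT, frames=[5,3] (faults so far: 2)
  step 5: ref 5 -> HIT, frames=[5,3] (faults so far: 2)
  step 6: ref 4 -> FAULT, evict 3, frames=[5,4] (faults so far: 3)
  step 7: ref 5 -> HIT, frames=[5,4] (faults so far: 3)
  step 8: ref 4 -> HIT, frames=[5,4] (faults so far: 3)
  step 9: ref 5 -> HIT, frames=[5,4] (faults so far: 3)
  Optimal total faults: 3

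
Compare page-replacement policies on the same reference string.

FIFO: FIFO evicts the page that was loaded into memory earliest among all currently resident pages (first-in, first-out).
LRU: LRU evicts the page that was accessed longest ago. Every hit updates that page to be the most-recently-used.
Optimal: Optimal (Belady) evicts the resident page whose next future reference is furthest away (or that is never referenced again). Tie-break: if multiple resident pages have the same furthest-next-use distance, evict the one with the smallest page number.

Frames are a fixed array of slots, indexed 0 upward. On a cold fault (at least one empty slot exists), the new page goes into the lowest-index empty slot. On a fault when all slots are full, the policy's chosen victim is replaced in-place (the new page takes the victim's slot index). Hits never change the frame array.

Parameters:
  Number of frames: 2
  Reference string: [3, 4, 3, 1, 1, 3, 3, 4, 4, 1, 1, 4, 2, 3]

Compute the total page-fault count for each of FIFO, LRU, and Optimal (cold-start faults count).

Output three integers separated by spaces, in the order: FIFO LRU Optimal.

--- FIFO ---
  step 0: ref 3 -> FAULT, frames=[3,-] (faults so far: 1)
  step 1: ref 4 -> FAULT, frames=[3,4] (faults so far: 2)
  step 2: ref 3 -> HIT, frames=[3,4] (faults so far: 2)
  step 3: ref 1 -> FAULT, evict 3, frames=[1,4] (faults so far: 3)
  step 4: ref 1 -> HIT, frames=[1,4] (faults so far: 3)
  step 5: ref 3 -> FAULT, evict 4, frames=[1,3] (faults so far: 4)
  step 6: ref 3 -> HIT, frames=[1,3] (faults so far: 4)
  step 7: ref 4 -> FAULT, evict 1, frames=[4,3] (faults so far: 5)
  step 8: ref 4 -> HIT, frames=[4,3] (faults so far: 5)
  step 9: ref 1 -> FAULT, evict 3, frames=[4,1] (faults so far: 6)
  step 10: ref 1 -> HIT, frames=[4,1] (faults so far: 6)
  step 11: ref 4 -> HIT, frames=[4,1] (faults so far: 6)
  step 12: ref 2 -> FAULT, evict 4, frames=[2,1] (faults so far: 7)
  step 13: ref 3 -> FAULT, evict 1, frames=[2,3] (faults so far: 8)
  FIFO total faults: 8
--- LRU ---
  step 0: ref 3 -> FAULT, frames=[3,-] (faults so far: 1)
  step 1: ref 4 -> FAULT, frames=[3,4] (faults so far: 2)
  step 2: ref 3 -> HIT, frames=[3,4] (faults so far: 2)
  step 3: ref 1 -> FAULT, evict 4, frames=[3,1] (faults so far: 3)
  step 4: ref 1 -> HIT, frames=[3,1] (faults so far: 3)
  step 5: ref 3 -> HIT, frames=[3,1] (faults so far: 3)
  step 6: ref 3 -> HIT, frames=[3,1] (faults so far: 3)
  step 7: ref 4 -> FAULT, evict 1, frames=[3,4] (faults so far: 4)
  step 8: ref 4 -> HIT, frames=[3,4] (faults so far: 4)
  step 9: ref 1 -> FAULT, evict 3, frames=[1,4] (faults so far: 5)
  step 10: ref 1 -> HIT, frames=[1,4] (faults so far: 5)
  step 11: ref 4 -> HIT, frames=[1,4] (faults so far: 5)
  step 12: ref 2 -> FAULT, evict 1, frames=[2,4] (faults so far: 6)
  step 13: ref 3 -> FAULT, evict 4, frames=[2,3] (faults so far: 7)
  LRU total faults: 7
--- Optimal ---
  step 0: ref 3 -> FAULT, frames=[3,-] (faults so far: 1)
  step 1: ref 4 -> FAULT, frames=[3,4] (faults so far: 2)
  step 2: ref 3 -> HIT, frames=[3,4] (faults so far: 2)
  step 3: ref 1 -> FAULT, evict 4, frames=[3,1] (faults so far: 3)
  step 4: ref 1 -> HIT, frames=[3,1] (faults so far: 3)
  step 5: ref 3 -> HIT, frames=[3,1] (faults so far: 3)
  step 6: ref 3 -> HIT, frames=[3,1] (faults so far: 3)
  step 7: ref 4 -> FAULT, evict 3, frames=[4,1] (faults so far: 4)
  step 8: ref 4 -> HIT, frames=[4,1] (faults so far: 4)
  step 9: ref 1 -> HIT, frames=[4,1] (faults so far: 4)
  step 10: ref 1 -> HIT, frames=[4,1] (faults so far: 4)
  step 11: ref 4 -> HIT, frames=[4,1] (faults so far: 4)
  step 12: ref 2 -> FAULT, evict 1, frames=[4,2] (faults so far: 5)
  step 13: ref 3 -> FAULT, evict 2, frames=[4,3] (faults so far: 6)
  Optimal total faults: 6

Answer: 8 7 6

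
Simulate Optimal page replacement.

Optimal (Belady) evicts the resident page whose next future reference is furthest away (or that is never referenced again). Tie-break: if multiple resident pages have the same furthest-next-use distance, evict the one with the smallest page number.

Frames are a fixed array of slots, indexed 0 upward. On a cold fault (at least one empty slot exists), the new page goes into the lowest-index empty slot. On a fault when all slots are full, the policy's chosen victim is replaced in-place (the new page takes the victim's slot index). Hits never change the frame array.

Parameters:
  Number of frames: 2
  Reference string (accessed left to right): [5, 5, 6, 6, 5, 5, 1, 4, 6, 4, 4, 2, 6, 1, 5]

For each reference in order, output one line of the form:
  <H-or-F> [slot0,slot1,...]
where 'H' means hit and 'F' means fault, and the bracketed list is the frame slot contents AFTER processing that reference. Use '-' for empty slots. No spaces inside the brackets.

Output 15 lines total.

F [5,-]
H [5,-]
F [5,6]
H [5,6]
H [5,6]
H [5,6]
F [1,6]
F [4,6]
H [4,6]
H [4,6]
H [4,6]
F [2,6]
H [2,6]
F [1,6]
F [5,6]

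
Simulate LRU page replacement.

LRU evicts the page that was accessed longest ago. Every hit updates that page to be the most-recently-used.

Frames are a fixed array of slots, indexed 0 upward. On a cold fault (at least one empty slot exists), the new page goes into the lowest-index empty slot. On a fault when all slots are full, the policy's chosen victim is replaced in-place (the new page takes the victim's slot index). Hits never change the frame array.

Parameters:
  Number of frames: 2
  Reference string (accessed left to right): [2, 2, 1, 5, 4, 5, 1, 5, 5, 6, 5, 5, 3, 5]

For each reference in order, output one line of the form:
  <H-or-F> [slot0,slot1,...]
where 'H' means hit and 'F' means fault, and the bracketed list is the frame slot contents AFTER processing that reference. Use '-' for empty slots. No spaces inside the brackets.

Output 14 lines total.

F [2,-]
H [2,-]
F [2,1]
F [5,1]
F [5,4]
H [5,4]
F [5,1]
H [5,1]
H [5,1]
F [5,6]
H [5,6]
H [5,6]
F [5,3]
H [5,3]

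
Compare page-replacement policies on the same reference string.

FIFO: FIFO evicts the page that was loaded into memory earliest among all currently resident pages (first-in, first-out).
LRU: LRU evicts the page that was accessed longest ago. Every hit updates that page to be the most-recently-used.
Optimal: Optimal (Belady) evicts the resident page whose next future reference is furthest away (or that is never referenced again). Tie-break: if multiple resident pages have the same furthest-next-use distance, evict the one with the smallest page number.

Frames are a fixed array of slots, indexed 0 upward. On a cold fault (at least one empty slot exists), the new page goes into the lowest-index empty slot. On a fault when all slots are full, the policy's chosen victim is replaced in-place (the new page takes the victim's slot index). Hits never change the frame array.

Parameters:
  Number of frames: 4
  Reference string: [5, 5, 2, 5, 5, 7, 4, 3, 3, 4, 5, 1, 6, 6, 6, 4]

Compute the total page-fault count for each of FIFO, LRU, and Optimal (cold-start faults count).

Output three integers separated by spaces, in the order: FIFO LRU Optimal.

Answer: 9 7 7

Derivation:
--- FIFO ---
  step 0: ref 5 -> FAULT, frames=[5,-,-,-] (faults so far: 1)
  step 1: ref 5 -> HIT, frames=[5,-,-,-] (faults so far: 1)
  step 2: ref 2 -> FAULT, frames=[5,2,-,-] (faults so far: 2)
  step 3: ref 5 -> HIT, frames=[5,2,-,-] (faults so far: 2)
  step 4: ref 5 -> HIT, frames=[5,2,-,-] (faults so far: 2)
  step 5: ref 7 -> FAULT, frames=[5,2,7,-] (faults so far: 3)
  step 6: ref 4 -> FAULT, frames=[5,2,7,4] (faults so far: 4)
  step 7: ref 3 -> FAULT, evict 5, frames=[3,2,7,4] (faults so far: 5)
  step 8: ref 3 -> HIT, frames=[3,2,7,4] (faults so far: 5)
  step 9: ref 4 -> HIT, frames=[3,2,7,4] (faults so far: 5)
  step 10: ref 5 -> FAULT, evict 2, frames=[3,5,7,4] (faults so far: 6)
  step 11: ref 1 -> FAULT, evict 7, frames=[3,5,1,4] (faults so far: 7)
  step 12: ref 6 -> FAULT, evict 4, frames=[3,5,1,6] (faults so far: 8)
  step 13: ref 6 -> HIT, frames=[3,5,1,6] (faults so far: 8)
  step 14: ref 6 -> HIT, frames=[3,5,1,6] (faults so far: 8)
  step 15: ref 4 -> FAULT, evict 3, frames=[4,5,1,6] (faults so far: 9)
  FIFO total faults: 9
--- LRU ---
  step 0: ref 5 -> FAULT, frames=[5,-,-,-] (faults so far: 1)
  step 1: ref 5 -> HIT, frames=[5,-,-,-] (faults so far: 1)
  step 2: ref 2 -> FAULT, frames=[5,2,-,-] (faults so far: 2)
  step 3: ref 5 -> HIT, frames=[5,2,-,-] (faults so far: 2)
  step 4: ref 5 -> HIT, frames=[5,2,-,-] (faults so far: 2)
  step 5: ref 7 -> FAULT, frames=[5,2,7,-] (faults so far: 3)
  step 6: ref 4 -> FAULT, frames=[5,2,7,4] (faults so far: 4)
  step 7: ref 3 -> FAULT, evict 2, frames=[5,3,7,4] (faults so far: 5)
  step 8: ref 3 -> HIT, frames=[5,3,7,4] (faults so far: 5)
  step 9: ref 4 -> HIT, frames=[5,3,7,4] (faults so far: 5)
  step 10: ref 5 -> HIT, frames=[5,3,7,4] (faults so far: 5)
  step 11: ref 1 -> FAULT, evict 7, frames=[5,3,1,4] (faults so far: 6)
  step 12: ref 6 -> FAULT, evict 3, frames=[5,6,1,4] (faults so far: 7)
  step 13: ref 6 -> HIT, frames=[5,6,1,4] (faults so far: 7)
  step 14: ref 6 -> HIT, frames=[5,6,1,4] (faults so far: 7)
  step 15: ref 4 -> HIT, frames=[5,6,1,4] (faults so far: 7)
  LRU total faults: 7
--- Optimal ---
  step 0: ref 5 -> FAULT, frames=[5,-,-,-] (faults so far: 1)
  step 1: ref 5 -> HIT, frames=[5,-,-,-] (faults so far: 1)
  step 2: ref 2 -> FAULT, frames=[5,2,-,-] (faults so far: 2)
  step 3: ref 5 -> HIT, frames=[5,2,-,-] (faults so far: 2)
  step 4: ref 5 -> HIT, frames=[5,2,-,-] (faults so far: 2)
  step 5: ref 7 -> FAULT, frames=[5,2,7,-] (faults so far: 3)
  step 6: ref 4 -> FAULT, frames=[5,2,7,4] (faults so far: 4)
  step 7: ref 3 -> FAULT, evict 2, frames=[5,3,7,4] (faults so far: 5)
  step 8: ref 3 -> HIT, frames=[5,3,7,4] (faults so far: 5)
  step 9: ref 4 -> HIT, frames=[5,3,7,4] (faults so far: 5)
  step 10: ref 5 -> HIT, frames=[5,3,7,4] (faults so far: 5)
  step 11: ref 1 -> FAULT, evict 3, frames=[5,1,7,4] (faults so far: 6)
  step 12: ref 6 -> FAULT, evict 1, frames=[5,6,7,4] (faults so far: 7)
  step 13: ref 6 -> HIT, frames=[5,6,7,4] (faults so far: 7)
  step 14: ref 6 -> HIT, frames=[5,6,7,4] (faults so far: 7)
  step 15: ref 4 -> HIT, frames=[5,6,7,4] (faults so far: 7)
  Optimal total faults: 7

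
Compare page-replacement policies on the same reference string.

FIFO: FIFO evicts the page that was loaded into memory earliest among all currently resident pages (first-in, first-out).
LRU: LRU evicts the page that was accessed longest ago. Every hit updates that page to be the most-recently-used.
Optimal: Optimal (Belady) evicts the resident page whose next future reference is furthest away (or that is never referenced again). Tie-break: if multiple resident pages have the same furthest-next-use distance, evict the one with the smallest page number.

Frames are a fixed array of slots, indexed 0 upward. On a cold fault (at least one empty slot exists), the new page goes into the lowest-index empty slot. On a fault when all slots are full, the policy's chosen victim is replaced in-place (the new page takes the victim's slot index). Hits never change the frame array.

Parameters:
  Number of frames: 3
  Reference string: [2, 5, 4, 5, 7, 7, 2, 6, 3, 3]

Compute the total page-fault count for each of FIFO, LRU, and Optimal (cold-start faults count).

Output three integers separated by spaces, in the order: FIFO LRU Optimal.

--- FIFO ---
  step 0: ref 2 -> FAULT, frames=[2,-,-] (faults so far: 1)
  step 1: ref 5 -> FAULT, frames=[2,5,-] (faults so far: 2)
  step 2: ref 4 -> FAULT, frames=[2,5,4] (faults so far: 3)
  step 3: ref 5 -> HIT, frames=[2,5,4] (faults so far: 3)
  step 4: ref 7 -> FAULT, evict 2, frames=[7,5,4] (faults so far: 4)
  step 5: ref 7 -> HIT, frames=[7,5,4] (faults so far: 4)
  step 6: ref 2 -> FAULT, evict 5, frames=[7,2,4] (faults so far: 5)
  step 7: ref 6 -> FAULT, evict 4, frames=[7,2,6] (faults so far: 6)
  step 8: ref 3 -> FAULT, evict 7, frames=[3,2,6] (faults so far: 7)
  step 9: ref 3 -> HIT, frames=[3,2,6] (faults so far: 7)
  FIFO total faults: 7
--- LRU ---
  step 0: ref 2 -> FAULT, frames=[2,-,-] (faults so far: 1)
  step 1: ref 5 -> FAULT, frames=[2,5,-] (faults so far: 2)
  step 2: ref 4 -> FAULT, frames=[2,5,4] (faults so far: 3)
  step 3: ref 5 -> HIT, frames=[2,5,4] (faults so far: 3)
  step 4: ref 7 -> FAULT, evict 2, frames=[7,5,4] (faults so far: 4)
  step 5: ref 7 -> HIT, frames=[7,5,4] (faults so far: 4)
  step 6: ref 2 -> FAULT, evict 4, frames=[7,5,2] (faults so far: 5)
  step 7: ref 6 -> FAULT, evict 5, frames=[7,6,2] (faults so far: 6)
  step 8: ref 3 -> FAULT, evict 7, frames=[3,6,2] (faults so far: 7)
  step 9: ref 3 -> HIT, frames=[3,6,2] (faults so far: 7)
  LRU total faults: 7
--- Optimal ---
  step 0: ref 2 -> FAULT, frames=[2,-,-] (faults so far: 1)
  step 1: ref 5 -> FAULT, frames=[2,5,-] (faults so far: 2)
  step 2: ref 4 -> FAULT, frames=[2,5,4] (faults so far: 3)
  step 3: ref 5 -> HIT, frames=[2,5,4] (faults so far: 3)
  step 4: ref 7 -> FAULT, evict 4, frames=[2,5,7] (faults so far: 4)
  step 5: ref 7 -> HIT, frames=[2,5,7] (faults so far: 4)
  step 6: ref 2 -> HIT, frames=[2,5,7] (faults so far: 4)
  step 7: ref 6 -> FAULT, evict 2, frames=[6,5,7] (faults so far: 5)
  step 8: ref 3 -> FAULT, evict 5, frames=[6,3,7] (faults so far: 6)
  step 9: ref 3 -> HIT, frames=[6,3,7] (faults so far: 6)
  Optimal total faults: 6

Answer: 7 7 6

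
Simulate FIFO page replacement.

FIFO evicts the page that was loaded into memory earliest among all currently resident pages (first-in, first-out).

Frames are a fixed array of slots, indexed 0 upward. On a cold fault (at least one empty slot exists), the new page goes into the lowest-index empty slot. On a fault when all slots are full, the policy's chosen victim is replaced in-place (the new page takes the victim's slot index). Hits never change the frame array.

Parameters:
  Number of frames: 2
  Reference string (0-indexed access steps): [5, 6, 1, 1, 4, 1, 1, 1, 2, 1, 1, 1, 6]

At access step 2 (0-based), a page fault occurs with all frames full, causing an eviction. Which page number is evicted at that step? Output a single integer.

Step 0: ref 5 -> FAULT, frames=[5,-]
Step 1: ref 6 -> FAULT, frames=[5,6]
Step 2: ref 1 -> FAULT, evict 5, frames=[1,6]
At step 2: evicted page 5

Answer: 5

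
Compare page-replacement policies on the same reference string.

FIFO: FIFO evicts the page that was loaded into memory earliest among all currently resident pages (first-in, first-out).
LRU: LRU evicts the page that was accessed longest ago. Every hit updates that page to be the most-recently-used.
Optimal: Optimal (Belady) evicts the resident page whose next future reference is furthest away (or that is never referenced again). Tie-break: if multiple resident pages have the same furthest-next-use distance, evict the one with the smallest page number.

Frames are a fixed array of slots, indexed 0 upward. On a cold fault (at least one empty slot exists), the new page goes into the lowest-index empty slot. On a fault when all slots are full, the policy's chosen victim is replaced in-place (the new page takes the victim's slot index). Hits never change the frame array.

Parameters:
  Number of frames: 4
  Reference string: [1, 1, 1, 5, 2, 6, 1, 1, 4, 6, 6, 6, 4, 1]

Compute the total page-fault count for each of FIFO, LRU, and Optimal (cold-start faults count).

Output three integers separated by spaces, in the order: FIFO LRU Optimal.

--- FIFO ---
  step 0: ref 1 -> FAULT, frames=[1,-,-,-] (faults so far: 1)
  step 1: ref 1 -> HIT, frames=[1,-,-,-] (faults so far: 1)
  step 2: ref 1 -> HIT, frames=[1,-,-,-] (faults so far: 1)
  step 3: ref 5 -> FAULT, frames=[1,5,-,-] (faults so far: 2)
  step 4: ref 2 -> FAULT, frames=[1,5,2,-] (faults so far: 3)
  step 5: ref 6 -> FAULT, frames=[1,5,2,6] (faults so far: 4)
  step 6: ref 1 -> HIT, frames=[1,5,2,6] (faults so far: 4)
  step 7: ref 1 -> HIT, frames=[1,5,2,6] (faults so far: 4)
  step 8: ref 4 -> FAULT, evict 1, frames=[4,5,2,6] (faults so far: 5)
  step 9: ref 6 -> HIT, frames=[4,5,2,6] (faults so far: 5)
  step 10: ref 6 -> HIT, frames=[4,5,2,6] (faults so far: 5)
  step 11: ref 6 -> HIT, frames=[4,5,2,6] (faults so far: 5)
  step 12: ref 4 -> HIT, frames=[4,5,2,6] (faults so far: 5)
  step 13: ref 1 -> FAULT, evict 5, frames=[4,1,2,6] (faults so far: 6)
  FIFO total faults: 6
--- LRU ---
  step 0: ref 1 -> FAULT, frames=[1,-,-,-] (faults so far: 1)
  step 1: ref 1 -> HIT, frames=[1,-,-,-] (faults so far: 1)
  step 2: ref 1 -> HIT, frames=[1,-,-,-] (faults so far: 1)
  step 3: ref 5 -> FAULT, frames=[1,5,-,-] (faults so far: 2)
  step 4: ref 2 -> FAULT, frames=[1,5,2,-] (faults so far: 3)
  step 5: ref 6 -> FAULT, frames=[1,5,2,6] (faults so far: 4)
  step 6: ref 1 -> HIT, frames=[1,5,2,6] (faults so far: 4)
  step 7: ref 1 -> HIT, frames=[1,5,2,6] (faults so far: 4)
  step 8: ref 4 -> FAULT, evict 5, frames=[1,4,2,6] (faults so far: 5)
  step 9: ref 6 -> HIT, frames=[1,4,2,6] (faults so far: 5)
  step 10: ref 6 -> HIT, frames=[1,4,2,6] (faults so far: 5)
  step 11: ref 6 -> HIT, frames=[1,4,2,6] (faults so far: 5)
  step 12: ref 4 -> HIT, frames=[1,4,2,6] (faults so far: 5)
  step 13: ref 1 -> HIT, frames=[1,4,2,6] (faults so far: 5)
  LRU total faults: 5
--- Optimal ---
  step 0: ref 1 -> FAULT, frames=[1,-,-,-] (faults so far: 1)
  step 1: ref 1 -> HIT, frames=[1,-,-,-] (faults so far: 1)
  step 2: ref 1 -> HIT, frames=[1,-,-,-] (faults so far: 1)
  step 3: ref 5 -> FAULT, frames=[1,5,-,-] (faults so far: 2)
  step 4: ref 2 -> FAULT, frames=[1,5,2,-] (faults so far: 3)
  step 5: ref 6 -> FAULT, frames=[1,5,2,6] (faults so far: 4)
  step 6: ref 1 -> HIT, frames=[1,5,2,6] (faults so far: 4)
  step 7: ref 1 -> HIT, frames=[1,5,2,6] (faults so far: 4)
  step 8: ref 4 -> FAULT, evict 2, frames=[1,5,4,6] (faults so far: 5)
  step 9: ref 6 -> HIT, frames=[1,5,4,6] (faults so far: 5)
  step 10: ref 6 -> HIT, frames=[1,5,4,6] (faults so far: 5)
  step 11: ref 6 -> HIT, frames=[1,5,4,6] (faults so far: 5)
  step 12: ref 4 -> HIT, frames=[1,5,4,6] (faults so far: 5)
  step 13: ref 1 -> HIT, frames=[1,5,4,6] (faults so far: 5)
  Optimal total faults: 5

Answer: 6 5 5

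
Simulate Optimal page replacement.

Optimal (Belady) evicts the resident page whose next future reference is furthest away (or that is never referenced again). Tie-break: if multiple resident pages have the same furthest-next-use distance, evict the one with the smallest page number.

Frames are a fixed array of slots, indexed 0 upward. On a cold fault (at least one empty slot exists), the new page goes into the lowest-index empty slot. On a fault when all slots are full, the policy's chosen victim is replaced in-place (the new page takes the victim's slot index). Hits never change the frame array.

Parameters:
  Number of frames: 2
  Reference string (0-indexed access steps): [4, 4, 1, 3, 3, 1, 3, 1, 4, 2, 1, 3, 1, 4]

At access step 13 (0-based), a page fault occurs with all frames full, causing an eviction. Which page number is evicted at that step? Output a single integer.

Answer: 1

Derivation:
Step 0: ref 4 -> FAULT, frames=[4,-]
Step 1: ref 4 -> HIT, frames=[4,-]
Step 2: ref 1 -> FAULT, frames=[4,1]
Step 3: ref 3 -> FAULT, evict 4, frames=[3,1]
Step 4: ref 3 -> HIT, frames=[3,1]
Step 5: ref 1 -> HIT, frames=[3,1]
Step 6: ref 3 -> HIT, frames=[3,1]
Step 7: ref 1 -> HIT, frames=[3,1]
Step 8: ref 4 -> FAULT, evict 3, frames=[4,1]
Step 9: ref 2 -> FAULT, evict 4, frames=[2,1]
Step 10: ref 1 -> HIT, frames=[2,1]
Step 11: ref 3 -> FAULT, evict 2, frames=[3,1]
Step 12: ref 1 -> HIT, frames=[3,1]
Step 13: ref 4 -> FAULT, evict 1, frames=[3,4]
At step 13: evicted page 1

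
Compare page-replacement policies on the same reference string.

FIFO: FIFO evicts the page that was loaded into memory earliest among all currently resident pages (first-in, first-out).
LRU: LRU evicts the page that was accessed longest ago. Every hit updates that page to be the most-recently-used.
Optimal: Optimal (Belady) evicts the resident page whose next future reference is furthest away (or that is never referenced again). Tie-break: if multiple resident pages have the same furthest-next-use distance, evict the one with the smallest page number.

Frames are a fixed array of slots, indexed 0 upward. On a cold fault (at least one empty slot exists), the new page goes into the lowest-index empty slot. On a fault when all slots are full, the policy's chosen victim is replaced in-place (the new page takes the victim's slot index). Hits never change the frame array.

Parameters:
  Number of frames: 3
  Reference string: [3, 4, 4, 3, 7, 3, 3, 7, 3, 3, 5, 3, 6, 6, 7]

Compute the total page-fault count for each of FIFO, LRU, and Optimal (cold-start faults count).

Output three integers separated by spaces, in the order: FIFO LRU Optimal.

Answer: 7 6 5

Derivation:
--- FIFO ---
  step 0: ref 3 -> FAULT, frames=[3,-,-] (faults so far: 1)
  step 1: ref 4 -> FAULT, frames=[3,4,-] (faults so far: 2)
  step 2: ref 4 -> HIT, frames=[3,4,-] (faults so far: 2)
  step 3: ref 3 -> HIT, frames=[3,4,-] (faults so far: 2)
  step 4: ref 7 -> FAULT, frames=[3,4,7] (faults so far: 3)
  step 5: ref 3 -> HIT, frames=[3,4,7] (faults so far: 3)
  step 6: ref 3 -> HIT, frames=[3,4,7] (faults so far: 3)
  step 7: ref 7 -> HIT, frames=[3,4,7] (faults so far: 3)
  step 8: ref 3 -> HIT, frames=[3,4,7] (faults so far: 3)
  step 9: ref 3 -> HIT, frames=[3,4,7] (faults so far: 3)
  step 10: ref 5 -> FAULT, evict 3, frames=[5,4,7] (faults so far: 4)
  step 11: ref 3 -> FAULT, evict 4, frames=[5,3,7] (faults so far: 5)
  step 12: ref 6 -> FAULT, evict 7, frames=[5,3,6] (faults so far: 6)
  step 13: ref 6 -> HIT, frames=[5,3,6] (faults so far: 6)
  step 14: ref 7 -> FAULT, evict 5, frames=[7,3,6] (faults so far: 7)
  FIFO total faults: 7
--- LRU ---
  step 0: ref 3 -> FAULT, frames=[3,-,-] (faults so far: 1)
  step 1: ref 4 -> FAULT, frames=[3,4,-] (faults so far: 2)
  step 2: ref 4 -> HIT, frames=[3,4,-] (faults so far: 2)
  step 3: ref 3 -> HIT, frames=[3,4,-] (faults so far: 2)
  step 4: ref 7 -> FAULT, frames=[3,4,7] (faults so far: 3)
  step 5: ref 3 -> HIT, frames=[3,4,7] (faults so far: 3)
  step 6: ref 3 -> HIT, frames=[3,4,7] (faults so far: 3)
  step 7: ref 7 -> HIT, frames=[3,4,7] (faults so far: 3)
  step 8: ref 3 -> HIT, frames=[3,4,7] (faults so far: 3)
  step 9: ref 3 -> HIT, frames=[3,4,7] (faults so far: 3)
  step 10: ref 5 -> FAULT, evict 4, frames=[3,5,7] (faults so far: 4)
  step 11: ref 3 -> HIT, frames=[3,5,7] (faults so far: 4)
  step 12: ref 6 -> FAULT, evict 7, frames=[3,5,6] (faults so far: 5)
  step 13: ref 6 -> HIT, frames=[3,5,6] (faults so far: 5)
  step 14: ref 7 -> FAULT, evict 5, frames=[3,7,6] (faults so far: 6)
  LRU total faults: 6
--- Optimal ---
  step 0: ref 3 -> FAULT, frames=[3,-,-] (faults so far: 1)
  step 1: ref 4 -> FAULT, frames=[3,4,-] (faults so far: 2)
  step 2: ref 4 -> HIT, frames=[3,4,-] (faults so far: 2)
  step 3: ref 3 -> HIT, frames=[3,4,-] (faults so far: 2)
  step 4: ref 7 -> FAULT, frames=[3,4,7] (faults so far: 3)
  step 5: ref 3 -> HIT, frames=[3,4,7] (faults so far: 3)
  step 6: ref 3 -> HIT, frames=[3,4,7] (faults so far: 3)
  step 7: ref 7 -> HIT, frames=[3,4,7] (faults so far: 3)
  step 8: ref 3 -> HIT, frames=[3,4,7] (faults so far: 3)
  step 9: ref 3 -> HIT, frames=[3,4,7] (faults so far: 3)
  step 10: ref 5 -> FAULT, evict 4, frames=[3,5,7] (faults so far: 4)
  step 11: ref 3 -> HIT, frames=[3,5,7] (faults so far: 4)
  step 12: ref 6 -> FAULT, evict 3, frames=[6,5,7] (faults so far: 5)
  step 13: ref 6 -> HIT, frames=[6,5,7] (faults so far: 5)
  step 14: ref 7 -> HIT, frames=[6,5,7] (faults so far: 5)
  Optimal total faults: 5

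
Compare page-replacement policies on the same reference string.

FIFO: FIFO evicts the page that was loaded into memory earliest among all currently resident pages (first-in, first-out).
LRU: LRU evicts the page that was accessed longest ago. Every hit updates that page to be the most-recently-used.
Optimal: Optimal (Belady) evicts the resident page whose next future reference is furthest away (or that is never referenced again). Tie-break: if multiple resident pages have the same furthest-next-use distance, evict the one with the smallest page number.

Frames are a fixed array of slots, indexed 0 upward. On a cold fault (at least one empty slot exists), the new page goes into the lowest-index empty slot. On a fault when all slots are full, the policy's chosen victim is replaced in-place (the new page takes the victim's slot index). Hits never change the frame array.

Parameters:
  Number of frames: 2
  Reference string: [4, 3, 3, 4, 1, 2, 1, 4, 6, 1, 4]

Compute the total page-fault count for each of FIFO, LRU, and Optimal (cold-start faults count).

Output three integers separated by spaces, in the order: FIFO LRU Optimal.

Answer: 8 8 7

Derivation:
--- FIFO ---
  step 0: ref 4 -> FAULT, frames=[4,-] (faults so far: 1)
  step 1: ref 3 -> FAULT, frames=[4,3] (faults so far: 2)
  step 2: ref 3 -> HIT, frames=[4,3] (faults so far: 2)
  step 3: ref 4 -> HIT, frames=[4,3] (faults so far: 2)
  step 4: ref 1 -> FAULT, evict 4, frames=[1,3] (faults so far: 3)
  step 5: ref 2 -> FAULT, evict 3, frames=[1,2] (faults so far: 4)
  step 6: ref 1 -> HIT, frames=[1,2] (faults so far: 4)
  step 7: ref 4 -> FAULT, evict 1, frames=[4,2] (faults so far: 5)
  step 8: ref 6 -> FAULT, evict 2, frames=[4,6] (faults so far: 6)
  step 9: ref 1 -> FAULT, evict 4, frames=[1,6] (faults so far: 7)
  step 10: ref 4 -> FAULT, evict 6, frames=[1,4] (faults so far: 8)
  FIFO total faults: 8
--- LRU ---
  step 0: ref 4 -> FAULT, frames=[4,-] (faults so far: 1)
  step 1: ref 3 -> FAULT, frames=[4,3] (faults so far: 2)
  step 2: ref 3 -> HIT, frames=[4,3] (faults so far: 2)
  step 3: ref 4 -> HIT, frames=[4,3] (faults so far: 2)
  step 4: ref 1 -> FAULT, evict 3, frames=[4,1] (faults so far: 3)
  step 5: ref 2 -> FAULT, evict 4, frames=[2,1] (faults so far: 4)
  step 6: ref 1 -> HIT, frames=[2,1] (faults so far: 4)
  step 7: ref 4 -> FAULT, evict 2, frames=[4,1] (faults so far: 5)
  step 8: ref 6 -> FAULT, evict 1, frames=[4,6] (faults so far: 6)
  step 9: ref 1 -> FAULT, evict 4, frames=[1,6] (faults so far: 7)
  step 10: ref 4 -> FAULT, evict 6, frames=[1,4] (faults so far: 8)
  LRU total faults: 8
--- Optimal ---
  step 0: ref 4 -> FAULT, frames=[4,-] (faults so far: 1)
  step 1: ref 3 -> FAULT, frames=[4,3] (faults so far: 2)
  step 2: ref 3 -> HIT, frames=[4,3] (faults so far: 2)
  step 3: ref 4 -> HIT, frames=[4,3] (faults so far: 2)
  step 4: ref 1 -> FAULT, evict 3, frames=[4,1] (faults so far: 3)
  step 5: ref 2 -> FAULT, evict 4, frames=[2,1] (faults so far: 4)
  step 6: ref 1 -> HIT, frames=[2,1] (faults so far: 4)
  step 7: ref 4 -> FAULT, evict 2, frames=[4,1] (faults so far: 5)
  step 8: ref 6 -> FAULT, evict 4, frames=[6,1] (faults so far: 6)
  step 9: ref 1 -> HIT, frames=[6,1] (faults so far: 6)
  step 10: ref 4 -> FAULT, evict 1, frames=[6,4] (faults so far: 7)
  Optimal total faults: 7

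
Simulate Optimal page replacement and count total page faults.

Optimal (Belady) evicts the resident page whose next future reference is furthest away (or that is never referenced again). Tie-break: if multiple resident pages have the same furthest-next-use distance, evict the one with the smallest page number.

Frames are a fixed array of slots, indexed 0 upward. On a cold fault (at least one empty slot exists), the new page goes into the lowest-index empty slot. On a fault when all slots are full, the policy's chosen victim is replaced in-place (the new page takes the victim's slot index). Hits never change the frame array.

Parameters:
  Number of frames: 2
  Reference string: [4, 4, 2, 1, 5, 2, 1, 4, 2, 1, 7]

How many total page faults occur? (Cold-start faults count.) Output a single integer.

Step 0: ref 4 → FAULT, frames=[4,-]
Step 1: ref 4 → HIT, frames=[4,-]
Step 2: ref 2 → FAULT, frames=[4,2]
Step 3: ref 1 → FAULT (evict 4), frames=[1,2]
Step 4: ref 5 → FAULT (evict 1), frames=[5,2]
Step 5: ref 2 → HIT, frames=[5,2]
Step 6: ref 1 → FAULT (evict 5), frames=[1,2]
Step 7: ref 4 → FAULT (evict 1), frames=[4,2]
Step 8: ref 2 → HIT, frames=[4,2]
Step 9: ref 1 → FAULT (evict 2), frames=[4,1]
Step 10: ref 7 → FAULT (evict 1), frames=[4,7]
Total faults: 8

Answer: 8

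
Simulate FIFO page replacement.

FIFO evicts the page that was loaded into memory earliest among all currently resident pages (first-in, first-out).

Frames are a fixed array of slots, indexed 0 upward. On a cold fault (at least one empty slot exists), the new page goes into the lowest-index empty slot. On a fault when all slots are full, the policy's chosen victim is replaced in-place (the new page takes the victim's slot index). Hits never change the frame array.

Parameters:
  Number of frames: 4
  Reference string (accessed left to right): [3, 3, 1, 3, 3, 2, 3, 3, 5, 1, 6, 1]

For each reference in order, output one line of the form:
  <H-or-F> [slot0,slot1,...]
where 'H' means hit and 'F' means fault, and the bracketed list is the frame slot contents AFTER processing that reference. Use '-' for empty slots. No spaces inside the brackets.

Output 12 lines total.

F [3,-,-,-]
H [3,-,-,-]
F [3,1,-,-]
H [3,1,-,-]
H [3,1,-,-]
F [3,1,2,-]
H [3,1,2,-]
H [3,1,2,-]
F [3,1,2,5]
H [3,1,2,5]
F [6,1,2,5]
H [6,1,2,5]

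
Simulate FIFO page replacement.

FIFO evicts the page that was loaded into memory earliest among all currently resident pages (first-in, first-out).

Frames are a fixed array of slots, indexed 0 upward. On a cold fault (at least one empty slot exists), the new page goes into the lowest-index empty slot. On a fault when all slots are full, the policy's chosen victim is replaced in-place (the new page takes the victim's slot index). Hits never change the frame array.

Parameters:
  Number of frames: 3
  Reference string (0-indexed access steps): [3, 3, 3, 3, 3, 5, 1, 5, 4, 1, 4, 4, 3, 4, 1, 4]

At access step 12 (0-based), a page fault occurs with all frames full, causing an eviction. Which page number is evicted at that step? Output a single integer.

Step 0: ref 3 -> FAULT, frames=[3,-,-]
Step 1: ref 3 -> HIT, frames=[3,-,-]
Step 2: ref 3 -> HIT, frames=[3,-,-]
Step 3: ref 3 -> HIT, frames=[3,-,-]
Step 4: ref 3 -> HIT, frames=[3,-,-]
Step 5: ref 5 -> FAULT, frames=[3,5,-]
Step 6: ref 1 -> FAULT, frames=[3,5,1]
Step 7: ref 5 -> HIT, frames=[3,5,1]
Step 8: ref 4 -> FAULT, evict 3, frames=[4,5,1]
Step 9: ref 1 -> HIT, frames=[4,5,1]
Step 10: ref 4 -> HIT, frames=[4,5,1]
Step 11: ref 4 -> HIT, frames=[4,5,1]
Step 12: ref 3 -> FAULT, evict 5, frames=[4,3,1]
At step 12: evicted page 5

Answer: 5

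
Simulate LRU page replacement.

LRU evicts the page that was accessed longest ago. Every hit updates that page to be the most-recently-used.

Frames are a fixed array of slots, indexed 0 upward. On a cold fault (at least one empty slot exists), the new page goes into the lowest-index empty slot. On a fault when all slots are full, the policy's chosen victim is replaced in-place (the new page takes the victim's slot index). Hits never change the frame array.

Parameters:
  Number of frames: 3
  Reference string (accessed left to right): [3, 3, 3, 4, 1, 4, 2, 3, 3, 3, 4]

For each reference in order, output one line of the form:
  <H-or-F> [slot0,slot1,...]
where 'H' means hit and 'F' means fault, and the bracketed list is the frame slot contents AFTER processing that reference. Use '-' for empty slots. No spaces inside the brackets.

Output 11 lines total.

F [3,-,-]
H [3,-,-]
H [3,-,-]
F [3,4,-]
F [3,4,1]
H [3,4,1]
F [2,4,1]
F [2,4,3]
H [2,4,3]
H [2,4,3]
H [2,4,3]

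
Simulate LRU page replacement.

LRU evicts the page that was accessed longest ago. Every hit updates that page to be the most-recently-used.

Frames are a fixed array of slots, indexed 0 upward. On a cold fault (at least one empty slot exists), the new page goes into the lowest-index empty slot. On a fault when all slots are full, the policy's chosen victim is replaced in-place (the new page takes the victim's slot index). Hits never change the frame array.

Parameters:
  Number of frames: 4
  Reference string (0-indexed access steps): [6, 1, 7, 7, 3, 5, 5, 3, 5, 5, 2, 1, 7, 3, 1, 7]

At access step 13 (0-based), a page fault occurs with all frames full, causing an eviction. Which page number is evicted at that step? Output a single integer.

Step 0: ref 6 -> FAULT, frames=[6,-,-,-]
Step 1: ref 1 -> FAULT, frames=[6,1,-,-]
Step 2: ref 7 -> FAULT, frames=[6,1,7,-]
Step 3: ref 7 -> HIT, frames=[6,1,7,-]
Step 4: ref 3 -> FAULT, frames=[6,1,7,3]
Step 5: ref 5 -> FAULT, evict 6, frames=[5,1,7,3]
Step 6: ref 5 -> HIT, frames=[5,1,7,3]
Step 7: ref 3 -> HIT, frames=[5,1,7,3]
Step 8: ref 5 -> HIT, frames=[5,1,7,3]
Step 9: ref 5 -> HIT, frames=[5,1,7,3]
Step 10: ref 2 -> FAULT, evict 1, frames=[5,2,7,3]
Step 11: ref 1 -> FAULT, evict 7, frames=[5,2,1,3]
Step 12: ref 7 -> FAULT, evict 3, frames=[5,2,1,7]
Step 13: ref 3 -> FAULT, evict 5, frames=[3,2,1,7]
At step 13: evicted page 5

Answer: 5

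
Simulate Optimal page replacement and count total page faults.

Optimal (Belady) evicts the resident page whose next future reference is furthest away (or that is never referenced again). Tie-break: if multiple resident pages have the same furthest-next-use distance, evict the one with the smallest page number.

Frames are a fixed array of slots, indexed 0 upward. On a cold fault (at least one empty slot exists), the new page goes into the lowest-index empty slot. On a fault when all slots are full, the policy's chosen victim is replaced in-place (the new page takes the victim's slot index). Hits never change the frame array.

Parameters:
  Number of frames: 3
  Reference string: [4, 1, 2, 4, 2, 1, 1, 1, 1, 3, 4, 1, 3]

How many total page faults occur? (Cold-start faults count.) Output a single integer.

Step 0: ref 4 → FAULT, frames=[4,-,-]
Step 1: ref 1 → FAULT, frames=[4,1,-]
Step 2: ref 2 → FAULT, frames=[4,1,2]
Step 3: ref 4 → HIT, frames=[4,1,2]
Step 4: ref 2 → HIT, frames=[4,1,2]
Step 5: ref 1 → HIT, frames=[4,1,2]
Step 6: ref 1 → HIT, frames=[4,1,2]
Step 7: ref 1 → HIT, frames=[4,1,2]
Step 8: ref 1 → HIT, frames=[4,1,2]
Step 9: ref 3 → FAULT (evict 2), frames=[4,1,3]
Step 10: ref 4 → HIT, frames=[4,1,3]
Step 11: ref 1 → HIT, frames=[4,1,3]
Step 12: ref 3 → HIT, frames=[4,1,3]
Total faults: 4

Answer: 4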